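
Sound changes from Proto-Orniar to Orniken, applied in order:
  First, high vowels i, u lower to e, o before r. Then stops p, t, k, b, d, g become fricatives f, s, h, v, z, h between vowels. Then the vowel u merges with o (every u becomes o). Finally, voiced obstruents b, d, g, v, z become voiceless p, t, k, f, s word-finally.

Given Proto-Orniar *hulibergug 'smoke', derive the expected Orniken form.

holivergok

Orniken: start from *hulibergug.
  rule 1: no change — hulibergug
  rule 2 (intervocalic lenition): hulibergug → hulivergug
  rule 3 (vowel merger): hulivergug → holivergog
  rule 4 (final devoicing): holivergog → holivergok
  ⇒ Orniken holivergok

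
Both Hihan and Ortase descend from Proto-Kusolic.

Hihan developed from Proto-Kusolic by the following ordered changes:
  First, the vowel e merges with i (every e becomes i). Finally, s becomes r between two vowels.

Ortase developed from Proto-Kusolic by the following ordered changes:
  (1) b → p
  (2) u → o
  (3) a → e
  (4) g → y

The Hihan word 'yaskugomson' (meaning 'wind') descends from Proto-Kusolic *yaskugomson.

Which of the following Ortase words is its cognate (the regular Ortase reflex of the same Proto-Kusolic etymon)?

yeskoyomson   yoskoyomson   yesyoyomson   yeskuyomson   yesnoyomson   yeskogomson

Ortase: *yaskugomson
  yaskugomson (rule 1 does not apply)
  yaskugomson → yaskogomson   [vowel merger]
  yaskogomson → yeskogomson   [vowel merger]
  yeskogomson → yeskoyomson   [unconditioned shift]
  giving Ortase yeskoyomson.
Among the options, 'yeskoyomson' alone shows every Ortase change applied in order.

yeskoyomson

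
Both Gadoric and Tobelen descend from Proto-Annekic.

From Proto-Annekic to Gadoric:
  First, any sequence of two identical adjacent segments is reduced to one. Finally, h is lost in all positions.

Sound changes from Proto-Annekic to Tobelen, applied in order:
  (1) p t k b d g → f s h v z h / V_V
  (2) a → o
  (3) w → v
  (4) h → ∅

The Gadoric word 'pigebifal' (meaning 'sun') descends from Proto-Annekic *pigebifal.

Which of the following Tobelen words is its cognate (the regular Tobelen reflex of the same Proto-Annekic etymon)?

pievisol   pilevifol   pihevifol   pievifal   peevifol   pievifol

pievifol

Tobelen: start from *pigebifal.
  rule 1 (intervocalic lenition): pigebifal → pihevifal
  rule 2 (vowel merger): pihevifal → pihevifol
  rule 3: no change — pihevifol
  rule 4 (h-loss): pihevifol → pievifol
  ⇒ Tobelen pievifol
Only 'pievifol' matches the regular Tobelen development of *pigebifal.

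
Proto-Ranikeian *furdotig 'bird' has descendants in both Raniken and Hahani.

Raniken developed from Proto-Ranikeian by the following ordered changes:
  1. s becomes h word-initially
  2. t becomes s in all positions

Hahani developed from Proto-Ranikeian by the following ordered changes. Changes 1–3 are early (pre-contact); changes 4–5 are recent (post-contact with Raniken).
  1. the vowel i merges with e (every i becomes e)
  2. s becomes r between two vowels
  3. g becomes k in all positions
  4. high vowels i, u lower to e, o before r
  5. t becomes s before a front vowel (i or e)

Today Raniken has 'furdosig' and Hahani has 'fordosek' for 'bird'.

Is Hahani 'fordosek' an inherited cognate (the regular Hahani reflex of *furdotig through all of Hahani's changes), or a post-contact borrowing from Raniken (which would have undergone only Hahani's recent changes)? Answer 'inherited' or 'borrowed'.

If inherited, *furdotig would pass through all of Hahani's changes:
Hahani: *furdotig > furdoteg > furdotek > fordotek > fordosek  (by vowel merger, unconditioned shift, pre-rhotic lowering, palatalisation)
If borrowed from Raniken 'furdosig' after the early changes, it would undergo only the recent ones:
  rule 4 (pre-rhotic lowering): furdosig → fordosig
  rule 5 (palatalisation): no change (fordosig)
  ⇒ as a loan: fordosig
Hahani 'fordosek' matches the inherited outcome exactly, so it is an inherited cognate, not a loan.

inherited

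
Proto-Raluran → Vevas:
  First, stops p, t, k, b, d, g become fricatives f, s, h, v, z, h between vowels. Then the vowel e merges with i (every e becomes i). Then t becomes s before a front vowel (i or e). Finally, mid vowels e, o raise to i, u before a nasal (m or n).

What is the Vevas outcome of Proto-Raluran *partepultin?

Vevas: *partepultin > partefultin > partifultin > parsifulsin  (by intervocalic lenition, vowel merger, palatalisation)

parsifulsin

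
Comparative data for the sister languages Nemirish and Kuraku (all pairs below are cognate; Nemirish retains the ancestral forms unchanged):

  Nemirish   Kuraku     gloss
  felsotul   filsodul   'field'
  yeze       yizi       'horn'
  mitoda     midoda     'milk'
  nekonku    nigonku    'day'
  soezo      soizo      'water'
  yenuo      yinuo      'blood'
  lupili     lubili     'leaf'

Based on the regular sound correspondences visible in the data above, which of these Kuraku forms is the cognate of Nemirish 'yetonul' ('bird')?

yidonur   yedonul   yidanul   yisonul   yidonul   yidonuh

yidonul

felsotul ~ filsodul, yeze ~ yizi — Nemirish e corresponds to Kuraku i after a consonant, before a consonant other than r, m, n, p, b, f, v.
mitoda ~ midoda — Nemirish t corresponds to Kuraku d between vowels (before a back vowel).
Applying these to Nemirish 'yetonul':
  yetonul → yitonul   (e→i after a consonant, before a consonant other than r, m, n, p, b, f, v)
  yitonul → yidonul   (t→d between vowels (before a back vowel))
So the Kuraku cognate is 'yidonul'.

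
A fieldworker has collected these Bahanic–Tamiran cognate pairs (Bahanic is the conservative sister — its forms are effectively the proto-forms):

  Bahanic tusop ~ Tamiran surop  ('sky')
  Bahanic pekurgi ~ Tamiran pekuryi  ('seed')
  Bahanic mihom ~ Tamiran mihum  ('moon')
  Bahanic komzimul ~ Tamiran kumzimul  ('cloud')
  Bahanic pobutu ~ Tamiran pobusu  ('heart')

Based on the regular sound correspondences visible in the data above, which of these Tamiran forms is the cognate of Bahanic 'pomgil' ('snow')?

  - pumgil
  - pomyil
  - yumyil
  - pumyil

mihom ~ mihum, komzimul ~ kumzimul — Bahanic o corresponds to Tamiran u after a consonant, before a nasal.
pekurgi ~ pekuryi — Bahanic g corresponds to Tamiran y after a consonant, before a front vowel.
Applying these to Bahanic 'pomgil':
  pomgil → pumgil   (o→u after a consonant, before a nasal)
  pumgil → pumyil   (g→y after a consonant, before a front vowel)
So the Tamiran cognate is 'pumyil'.

pumyil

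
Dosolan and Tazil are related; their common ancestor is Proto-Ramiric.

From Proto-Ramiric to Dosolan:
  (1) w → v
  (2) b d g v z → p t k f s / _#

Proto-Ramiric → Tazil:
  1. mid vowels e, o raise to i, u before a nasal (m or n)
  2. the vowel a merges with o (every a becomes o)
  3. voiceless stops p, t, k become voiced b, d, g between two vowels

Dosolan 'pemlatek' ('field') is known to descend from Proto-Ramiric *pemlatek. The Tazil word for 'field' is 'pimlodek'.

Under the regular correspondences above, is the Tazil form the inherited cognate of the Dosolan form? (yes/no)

Derive the expected Tazil reflex of *pemlatek:
Tazil: start from *pemlatek.
  rule 1 (pre-nasal raising): pemlatek → pimlatek
  rule 2 (vowel merger): pimlatek → pimlotek
  rule 3 (intervocalic voicing): pimlotek → pimlodek
  ⇒ Tazil pimlodek
Tazil 'pimlodek' matches the regular reflex exactly, so the pair is cognate.

yes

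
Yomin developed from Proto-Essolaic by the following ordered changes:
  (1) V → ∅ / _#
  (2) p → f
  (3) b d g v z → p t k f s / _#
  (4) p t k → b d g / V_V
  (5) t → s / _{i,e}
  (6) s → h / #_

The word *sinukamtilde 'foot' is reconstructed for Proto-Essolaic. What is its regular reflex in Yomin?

Yomin: start from *sinukamtilde.
  rule 1 (apocope): sinukamtilde → sinukamtild
  rule 2: no change — sinukamtild
  rule 3 (final devoicing): sinukamtild → sinukamtilt
  rule 4 (intervocalic voicing): sinukamtilt → sinugamtilt
  rule 5 (palatalisation): sinugamtilt → sinugamsilt
  rule 6 (debuccalisation): sinugamsilt → hinugamsilt
  ⇒ Yomin hinugamsilt

hinugamsilt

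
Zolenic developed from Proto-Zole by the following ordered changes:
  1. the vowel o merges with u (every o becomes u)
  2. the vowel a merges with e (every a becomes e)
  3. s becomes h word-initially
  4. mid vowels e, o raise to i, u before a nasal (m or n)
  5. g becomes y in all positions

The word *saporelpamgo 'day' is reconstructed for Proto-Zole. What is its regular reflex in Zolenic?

hepurelpimyu

Zolenic: *saporelpamgo > sapurelpamgu > sepurelpemgu > hepurelpemgu > hepurelpimgu > hepurelpimyu  (by vowel merger, vowel merger, debuccalisation, pre-nasal raising, unconditioned shift)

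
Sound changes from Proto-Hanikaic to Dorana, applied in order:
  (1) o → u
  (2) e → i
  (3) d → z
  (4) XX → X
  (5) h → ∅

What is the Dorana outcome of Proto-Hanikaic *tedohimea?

tizuimia

Dorana: *tedohimea
  tedohimea → teduhimea   [vowel merger]
  teduhimea → tiduhimia   [vowel merger]
  tiduhimia → tizuhimia   [unconditioned shift]
  tizuhimia (rule 4 does not apply)
  tizuhimia → tizuimia   [h-loss]
  giving Dorana tizuimia.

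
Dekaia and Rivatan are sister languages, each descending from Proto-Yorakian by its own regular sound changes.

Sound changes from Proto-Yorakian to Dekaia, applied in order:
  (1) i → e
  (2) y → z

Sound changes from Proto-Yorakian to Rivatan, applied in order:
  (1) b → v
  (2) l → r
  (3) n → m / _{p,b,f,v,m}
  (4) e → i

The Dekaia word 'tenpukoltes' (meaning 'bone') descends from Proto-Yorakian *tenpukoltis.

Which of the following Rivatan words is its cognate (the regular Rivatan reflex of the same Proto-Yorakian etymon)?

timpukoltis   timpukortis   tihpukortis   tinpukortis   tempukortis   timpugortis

Rivatan: *tenpukoltis > tenpukortis > tempukortis > timpukortis  (by unconditioned shift, nasal place assimilation, vowel merger)

timpukortis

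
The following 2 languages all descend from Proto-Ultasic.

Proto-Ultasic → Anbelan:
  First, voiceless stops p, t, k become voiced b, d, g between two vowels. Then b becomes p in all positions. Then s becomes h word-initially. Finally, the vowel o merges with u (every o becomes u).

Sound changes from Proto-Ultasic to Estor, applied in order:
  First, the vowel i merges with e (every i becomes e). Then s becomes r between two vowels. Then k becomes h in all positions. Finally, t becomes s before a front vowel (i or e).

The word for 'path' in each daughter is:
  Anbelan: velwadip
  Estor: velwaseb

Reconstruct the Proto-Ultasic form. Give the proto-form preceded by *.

*velwatib

Position 7: Anbelan has i, Estor has e. Anbelan preserves i here (none of its changes turn any other segment into i), so the proto-segment is *i.
Position 8: Anbelan has p, Estor has b. Estor preserves b here (none of its changes turn any other segment into b), so the proto-segment is *b.
Verify the candidate proto-form against each daughter:
Anbelan: *velwatib
  velwatib → velwadib   [intervocalic voicing]
  velwadib → velwadip   [unconditioned shift]
  velwadip (rule 3 does not apply)
  velwadip (rule 4 does not apply)
  giving Anbelan velwadip.
Estor: *velwatib
  velwatib → velwateb   [vowel merger]
  velwateb (rule 2 does not apply)
  velwateb (rule 3 does not apply)
  velwateb → velwaseb   [palatalisation]
  giving Estor velwaseb.
Only *velwatib yields all of Anbelan velwadip, Estor velwaseb.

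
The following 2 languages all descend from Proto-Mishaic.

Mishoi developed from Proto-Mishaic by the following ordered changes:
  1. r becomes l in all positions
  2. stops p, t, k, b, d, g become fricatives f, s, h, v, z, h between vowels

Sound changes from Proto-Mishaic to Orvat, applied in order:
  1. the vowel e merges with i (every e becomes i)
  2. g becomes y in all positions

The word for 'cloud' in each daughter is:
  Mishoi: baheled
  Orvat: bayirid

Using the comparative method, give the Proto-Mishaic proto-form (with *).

*bagered

Position 5: Mishoi has l, Orvat has r. Orvat preserves r here (none of its changes turn any other segment into r), so the proto-segment is *r.
Position 4: Mishoi has e, Orvat has i. Mishoi preserves e here (none of its changes turn any other segment into e), so the proto-segment is *e.
This points to *bagered. Verify forward in each daughter:
Mishoi: start from *bagered.
  rule 1 (unconditioned shift): bagered → bageled
  rule 2 (intervocalic lenition): bageled → baheled
  ⇒ Mishoi baheled
Orvat: *bagered > bagirid > bayirid  (by vowel merger, unconditioned shift)
Only *bagered yields all of Mishoi baheled, Orvat bayirid.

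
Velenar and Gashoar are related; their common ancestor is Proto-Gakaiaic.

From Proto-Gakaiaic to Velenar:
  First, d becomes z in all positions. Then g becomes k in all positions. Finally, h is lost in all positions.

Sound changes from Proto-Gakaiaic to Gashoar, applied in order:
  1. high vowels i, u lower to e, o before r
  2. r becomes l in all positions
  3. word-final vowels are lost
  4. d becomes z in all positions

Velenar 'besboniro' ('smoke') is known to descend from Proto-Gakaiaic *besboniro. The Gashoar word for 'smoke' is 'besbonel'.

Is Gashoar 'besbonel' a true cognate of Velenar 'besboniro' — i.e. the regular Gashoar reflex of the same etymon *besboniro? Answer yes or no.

yes

Derive the expected Gashoar reflex of *besboniro:
Gashoar: *besboniro > besbonero > besbonelo > besbonel  (by pre-rhotic lowering, unconditioned shift, apocope)
Gashoar 'besbonel' matches the regular reflex exactly, so the pair is cognate.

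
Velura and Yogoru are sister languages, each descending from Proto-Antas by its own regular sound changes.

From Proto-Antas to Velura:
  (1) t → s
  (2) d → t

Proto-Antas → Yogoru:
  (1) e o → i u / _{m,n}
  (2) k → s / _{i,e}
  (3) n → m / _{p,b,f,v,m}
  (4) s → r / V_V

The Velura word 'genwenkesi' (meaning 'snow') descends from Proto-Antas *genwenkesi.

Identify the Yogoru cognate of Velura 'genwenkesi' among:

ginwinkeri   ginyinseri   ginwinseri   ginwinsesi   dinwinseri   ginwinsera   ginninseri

ginwinseri

Yogoru: *genwenkesi > ginwinkesi > ginwinsesi > ginwinseri  (by pre-nasal raising, palatalisation, rhotacism)
Among the options, 'ginwinseri' alone shows every Yogoru change applied in order.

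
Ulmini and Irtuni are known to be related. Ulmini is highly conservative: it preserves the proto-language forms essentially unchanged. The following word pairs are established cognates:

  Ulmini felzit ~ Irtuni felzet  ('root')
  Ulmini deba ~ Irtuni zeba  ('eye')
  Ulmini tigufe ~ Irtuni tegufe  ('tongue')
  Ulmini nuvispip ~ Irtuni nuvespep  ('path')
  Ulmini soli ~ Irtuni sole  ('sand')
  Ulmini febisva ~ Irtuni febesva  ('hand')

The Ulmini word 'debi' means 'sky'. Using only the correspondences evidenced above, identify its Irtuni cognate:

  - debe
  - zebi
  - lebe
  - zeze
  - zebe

deba ~ zeba — Ulmini d corresponds to Irtuni z word-initially before a front vowel.
soli ~ sole — Ulmini i corresponds to Irtuni e word-finally.
Applying these to Ulmini 'debi':
  debi → zebi   (d→z word-initially before a front vowel)
  zebi → zebe   (i→e word-finally)
So the Irtuni cognate is 'zebe'.

zebe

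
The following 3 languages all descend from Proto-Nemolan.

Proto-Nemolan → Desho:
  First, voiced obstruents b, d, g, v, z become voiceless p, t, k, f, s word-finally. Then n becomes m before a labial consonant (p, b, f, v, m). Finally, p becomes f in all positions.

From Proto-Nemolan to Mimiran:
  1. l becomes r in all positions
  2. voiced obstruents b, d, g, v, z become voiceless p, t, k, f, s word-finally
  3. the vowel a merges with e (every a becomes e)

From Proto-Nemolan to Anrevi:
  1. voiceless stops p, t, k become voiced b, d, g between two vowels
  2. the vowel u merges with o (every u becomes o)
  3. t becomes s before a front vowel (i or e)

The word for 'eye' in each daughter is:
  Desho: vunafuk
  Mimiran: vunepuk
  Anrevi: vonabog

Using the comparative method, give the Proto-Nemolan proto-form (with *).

*vunapug

Position 4: Desho has a, Mimiran has e, Anrevi has a. Desho preserves a here (none of its changes turn any other segment into a), so the proto-segment is *a.
Position 6: Desho has u, Mimiran has u, Anrevi has o. Desho preserves u here (none of its changes turn any other segment into u), so the proto-segment is *u.
Position 2: Desho has u, Mimiran has u, Anrevi has o. Desho preserves u here (none of its changes turn any other segment into u), so the proto-segment is *u.
Verify the candidate proto-form against each daughter:
Desho: *vunapug
  vunapug → vunapuk   [final devoicing]
  vunapuk (rule 2 does not apply)
  vunapuk → vunafuk   [unconditioned shift]
  giving Desho vunafuk.
Mimiran: *vunapug > vunapuk > vunepuk  (by final devoicing, vowel merger)
Anrevi: *vunapug > vunabug > vonabog  (by intervocalic voicing, vowel merger)
No other proto-form is consistent with every reflex, so the reconstruction is *vunapug.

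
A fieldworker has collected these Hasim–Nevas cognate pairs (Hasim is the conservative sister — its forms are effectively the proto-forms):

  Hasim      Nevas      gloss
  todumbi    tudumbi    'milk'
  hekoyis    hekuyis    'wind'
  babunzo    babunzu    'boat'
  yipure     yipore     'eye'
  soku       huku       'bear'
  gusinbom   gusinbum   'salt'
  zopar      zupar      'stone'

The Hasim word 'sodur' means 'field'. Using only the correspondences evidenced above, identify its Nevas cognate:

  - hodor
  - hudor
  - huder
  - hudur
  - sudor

hudor

soku ~ huku — Hasim s corresponds to Nevas h word-initially before a back vowel.
todumbi ~ tudumbi, hekoyis ~ hekuyis — Hasim o corresponds to Nevas u after a consonant, before a consonant other than r, m, n, p, b, f, v.
yipure ~ yipore — Hasim u corresponds to Nevas o after a consonant, before r.
Applying these to Hasim 'sodur':
  sodur → hodur   (s→h word-initially before a back vowel)
  hodur → hudur   (o→u after a consonant, before a consonant other than r, m, n, p, b, f, v)
  hudur → hudor   (u→o after a consonant, before r)
So the Nevas cognate is 'hudor'.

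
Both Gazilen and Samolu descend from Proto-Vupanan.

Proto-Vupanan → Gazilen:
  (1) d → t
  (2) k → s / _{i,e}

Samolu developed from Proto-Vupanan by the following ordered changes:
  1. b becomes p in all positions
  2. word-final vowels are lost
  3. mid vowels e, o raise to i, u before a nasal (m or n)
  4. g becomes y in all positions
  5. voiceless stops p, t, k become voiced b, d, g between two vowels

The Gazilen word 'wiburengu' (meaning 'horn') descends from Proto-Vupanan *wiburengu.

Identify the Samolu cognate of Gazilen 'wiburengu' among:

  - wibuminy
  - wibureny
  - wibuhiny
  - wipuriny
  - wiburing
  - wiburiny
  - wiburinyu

Samolu: *wiburengu > wipurengu > wipureng > wipuring > wipuriny > wiburiny  (by unconditioned shift, apocope, pre-nasal raising, unconditioned shift, intervocalic voicing)
Among the options, 'wiburiny' alone shows every Samolu change applied in order.

wiburiny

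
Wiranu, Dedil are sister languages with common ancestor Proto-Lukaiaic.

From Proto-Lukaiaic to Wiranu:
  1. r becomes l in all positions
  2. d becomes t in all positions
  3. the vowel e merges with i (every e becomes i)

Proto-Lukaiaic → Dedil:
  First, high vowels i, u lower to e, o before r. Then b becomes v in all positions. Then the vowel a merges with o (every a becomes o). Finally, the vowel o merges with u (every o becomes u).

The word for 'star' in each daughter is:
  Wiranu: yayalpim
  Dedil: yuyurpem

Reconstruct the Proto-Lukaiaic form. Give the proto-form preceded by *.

Position 5: Wiranu has l, Dedil has r. Dedil preserves r here (none of its changes turn any other segment into r), so the proto-segment is *r.
Position 4: Wiranu has a, Dedil has u. Wiranu preserves a here (none of its changes turn any other segment into a), so the proto-segment is *a.
Continuing position by position gives *yayarpem; check it forward:
Wiranu: *yayarpem
  yayarpem → yayalpem   [unconditioned shift]
  yayalpem (rule 2 does not apply)
  yayalpem → yayalpim   [vowel merger]
  giving Wiranu yayalpim.
Dedil: *yayarpem > yoyorpem > yuyurpem  (by vowel merger, vowel merger)
Only *yayarpem yields all of Wiranu yayalpim, Dedil yuyurpem.

*yayarpem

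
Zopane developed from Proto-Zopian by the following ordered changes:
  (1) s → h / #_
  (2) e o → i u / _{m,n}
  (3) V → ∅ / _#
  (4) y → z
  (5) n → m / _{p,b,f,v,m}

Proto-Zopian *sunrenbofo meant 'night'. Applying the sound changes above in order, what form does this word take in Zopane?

hunrimbof

Zopane: *sunrenbofo
  sunrenbofo → hunrenbofo   [debuccalisation]
  hunrenbofo → hunrinbofo   [pre-nasal raising]
  hunrinbofo → hunrinbof   [apocope]
  hunrinbof (rule 4 does not apply)
  hunrinbof → hunrimbof   [nasal place assimilation]
  giving Zopane hunrimbof.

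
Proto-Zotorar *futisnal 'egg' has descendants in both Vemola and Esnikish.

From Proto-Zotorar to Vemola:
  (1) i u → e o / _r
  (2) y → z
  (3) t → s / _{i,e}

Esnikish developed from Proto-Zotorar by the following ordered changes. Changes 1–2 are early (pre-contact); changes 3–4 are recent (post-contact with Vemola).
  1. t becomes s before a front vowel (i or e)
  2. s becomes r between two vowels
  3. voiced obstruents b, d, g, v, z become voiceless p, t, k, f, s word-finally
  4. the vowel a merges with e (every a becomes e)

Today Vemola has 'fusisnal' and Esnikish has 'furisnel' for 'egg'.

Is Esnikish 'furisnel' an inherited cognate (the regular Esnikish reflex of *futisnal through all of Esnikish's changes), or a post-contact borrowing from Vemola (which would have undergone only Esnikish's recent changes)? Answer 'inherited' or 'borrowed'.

inherited

If inherited, *futisnal would pass through all of Esnikish's changes:
Esnikish: start from *futisnal.
  rule 1 (palatalisation): futisnal → fusisnal
  rule 2 (rhotacism): fusisnal → furisnal
  rule 3: no change — furisnal
  rule 4 (vowel merger): furisnal → furisnel
  ⇒ Esnikish furisnel
If borrowed from Vemola 'fusisnal' after the early changes, it would undergo only the recent ones:
  rule 3 (final devoicing): no change (fusisnal)
  rule 4 (vowel merger): fusisnal → fusisnel
  ⇒ as a loan: fusisnel
Esnikish 'furisnel' matches the inherited outcome exactly, so it is an inherited cognate, not a loan.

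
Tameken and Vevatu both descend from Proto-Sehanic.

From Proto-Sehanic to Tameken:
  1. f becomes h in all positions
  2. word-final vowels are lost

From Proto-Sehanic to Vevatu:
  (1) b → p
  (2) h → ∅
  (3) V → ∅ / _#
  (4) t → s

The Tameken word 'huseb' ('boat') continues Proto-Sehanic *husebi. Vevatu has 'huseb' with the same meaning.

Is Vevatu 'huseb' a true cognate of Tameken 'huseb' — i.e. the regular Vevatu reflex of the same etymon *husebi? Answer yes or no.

no

Derive the expected Vevatu reflex of *husebi:
Vevatu: *husebi
  husebi → husepi   [unconditioned shift]
  husepi → usepi   [h-loss]
  usepi → usep   [apocope]
  usep (rule 4 does not apply)
  giving Vevatu usep.
The regular Vevatu reflex would be 'usep', but the attested form is 'huseb'. The correspondence is irregular, so they are not cognates (the Vevatu form has a different source).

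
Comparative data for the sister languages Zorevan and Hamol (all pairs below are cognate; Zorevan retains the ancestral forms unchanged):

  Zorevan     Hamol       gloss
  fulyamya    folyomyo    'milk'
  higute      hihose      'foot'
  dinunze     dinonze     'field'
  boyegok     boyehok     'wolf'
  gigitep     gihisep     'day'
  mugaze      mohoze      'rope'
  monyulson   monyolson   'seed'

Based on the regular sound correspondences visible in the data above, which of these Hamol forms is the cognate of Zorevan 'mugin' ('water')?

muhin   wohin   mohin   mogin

fulyamya ~ folyomyo, higute ~ hihose — Zorevan u corresponds to Hamol o after a consonant, before a consonant other than r, m, n, p, b, f, v.
gigitep ~ gihisep — Zorevan g corresponds to Hamol h between vowels (before a front vowel).
Applying these to Zorevan 'mugin':
  mugin → mogin   (u→o after a consonant, before a consonant other than r, m, n, p, b, f, v)
  mogin → mohin   (g→h between vowels (before a front vowel))
So the Hamol cognate is 'mohin'.

mohin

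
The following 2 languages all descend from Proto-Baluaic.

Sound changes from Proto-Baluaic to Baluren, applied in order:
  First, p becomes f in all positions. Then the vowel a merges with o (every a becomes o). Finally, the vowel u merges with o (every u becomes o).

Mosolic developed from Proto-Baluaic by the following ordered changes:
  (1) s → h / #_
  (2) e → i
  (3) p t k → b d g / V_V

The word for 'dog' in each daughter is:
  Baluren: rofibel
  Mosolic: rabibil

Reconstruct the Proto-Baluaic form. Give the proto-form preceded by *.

Position 2: Baluren has o, Mosolic has a. Mosolic preserves a here (none of its changes turn any other segment into a), so the proto-segment is *a.
Position 3: Baluren has f, Mosolic has b. Taking the neighbouring segments as reconstructed: Baluren f could go back to *p or *f; Mosolic b could go back to *p or *b — the one source consistent with every daughter is *p.
This points to *rapibel. Verify forward in each daughter:
Baluren: *rapibel
  rapibel → rafibel   [unconditioned shift]
  rafibel → rofibel   [vowel merger]
  rofibel (rule 3 does not apply)
  giving Baluren rofibel.
Mosolic: *rapibel
  rapibel (rule 1 does not apply)
  rapibel → rapibil   [vowel merger]
  rapibil → rabibil   [intervocalic voicing]
  giving Mosolic rabibil.
No other proto-form is consistent with every reflex, so the reconstruction is *rapibel.

*rapibel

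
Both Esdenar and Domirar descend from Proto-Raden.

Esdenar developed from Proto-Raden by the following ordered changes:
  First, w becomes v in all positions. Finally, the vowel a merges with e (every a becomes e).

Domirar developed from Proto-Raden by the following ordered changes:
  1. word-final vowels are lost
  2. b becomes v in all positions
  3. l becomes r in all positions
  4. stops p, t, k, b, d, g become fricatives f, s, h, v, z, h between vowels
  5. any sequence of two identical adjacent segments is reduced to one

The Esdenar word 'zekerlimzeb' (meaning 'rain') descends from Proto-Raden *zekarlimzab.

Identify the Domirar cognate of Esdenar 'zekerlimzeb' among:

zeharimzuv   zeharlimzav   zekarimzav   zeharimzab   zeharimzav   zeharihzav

Domirar: start from *zekarlimzab.
  rule 1: no change — zekarlimzab
  rule 2 (unconditioned shift): zekarlimzab → zekarlimzav
  rule 3 (unconditioned shift): zekarlimzav → zekarrimzav
  rule 4 (intervocalic lenition): zekarrimzav → zeharrimzav
  rule 5 (degemination): zeharrimzav → zeharimzav
  ⇒ Domirar zeharimzav

zeharimzav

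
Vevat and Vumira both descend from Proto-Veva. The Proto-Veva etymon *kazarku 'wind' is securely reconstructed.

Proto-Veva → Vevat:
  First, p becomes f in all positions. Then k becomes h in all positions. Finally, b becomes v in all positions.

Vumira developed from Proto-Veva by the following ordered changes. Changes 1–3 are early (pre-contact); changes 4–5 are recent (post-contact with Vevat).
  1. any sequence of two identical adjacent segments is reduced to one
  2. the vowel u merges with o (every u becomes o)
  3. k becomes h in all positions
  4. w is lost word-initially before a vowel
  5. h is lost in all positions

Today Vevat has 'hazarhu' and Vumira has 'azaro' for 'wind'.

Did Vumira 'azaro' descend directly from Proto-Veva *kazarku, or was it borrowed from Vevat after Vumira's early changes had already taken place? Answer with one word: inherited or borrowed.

inherited

If inherited, *kazarku would pass through all of Vumira's changes:
Vumira: *kazarku > kazarko > hazarho > azaro  (by vowel merger, unconditioned shift, h-loss)
If borrowed from Vevat 'hazarhu' after the early changes, it would undergo only the recent ones:
  rule 4 (glide loss): no change (hazarhu)
  rule 5 (h-loss): hazarhu → azaru
  ⇒ as a loan: azaru
Vumira 'azaro' matches the inherited outcome exactly, so it is an inherited cognate, not a loan.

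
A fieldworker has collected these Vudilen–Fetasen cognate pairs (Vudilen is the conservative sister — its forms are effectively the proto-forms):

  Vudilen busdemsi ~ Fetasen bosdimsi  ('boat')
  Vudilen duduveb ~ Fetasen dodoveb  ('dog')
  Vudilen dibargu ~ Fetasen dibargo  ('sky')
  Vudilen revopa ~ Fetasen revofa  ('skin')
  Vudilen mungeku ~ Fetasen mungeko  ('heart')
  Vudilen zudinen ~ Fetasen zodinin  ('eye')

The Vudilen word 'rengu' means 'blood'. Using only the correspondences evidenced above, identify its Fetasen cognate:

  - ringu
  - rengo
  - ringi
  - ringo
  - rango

zudinen ~ zodinin — Vudilen e corresponds to Fetasen i after a consonant, before a nasal.
dibargu ~ dibargo, mungeku ~ mungeko — Vudilen u corresponds to Fetasen o word-finally.
Applying these to Vudilen 'rengu':
  rengu → ringu   (e→i after a consonant, before a nasal)
  ringu → ringo   (u→o word-finally)
So the Fetasen cognate is 'ringo'.

ringo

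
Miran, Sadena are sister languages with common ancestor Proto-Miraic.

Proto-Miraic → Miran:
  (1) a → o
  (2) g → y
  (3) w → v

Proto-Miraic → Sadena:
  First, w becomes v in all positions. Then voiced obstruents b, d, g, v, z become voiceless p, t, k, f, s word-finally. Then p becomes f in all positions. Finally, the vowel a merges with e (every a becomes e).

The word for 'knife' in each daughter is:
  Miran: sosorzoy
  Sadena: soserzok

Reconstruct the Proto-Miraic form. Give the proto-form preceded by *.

*sosarzog

Position 8: Miran has y, Sadena has k. Taking the neighbouring segments as reconstructed: Miran y could go back to *g or *y; Sadena k could go back to *k or *g — the one source consistent with every daughter is *g.
Position 4: Miran has o, Sadena has e. Taking the neighbouring segments as reconstructed: Miran o could go back to *a or *o; Sadena e could go back to *a or *e — the one source consistent with every daughter is *a.
This points to *sosarzog. Verify forward in each daughter:
Miran: *sosarzog > sosorzog > sosorzoy  (by vowel merger, unconditioned shift)
Sadena: *sosarzog
  sosarzog (rule 1 does not apply)
  sosarzog → sosarzok   [final devoicing]
  sosarzok (rule 3 does not apply)
  sosarzok → soserzok   [vowel merger]
  giving Sadena soserzok.
Only *sosarzog yields all of Miran sosorzoy, Sadena soserzok.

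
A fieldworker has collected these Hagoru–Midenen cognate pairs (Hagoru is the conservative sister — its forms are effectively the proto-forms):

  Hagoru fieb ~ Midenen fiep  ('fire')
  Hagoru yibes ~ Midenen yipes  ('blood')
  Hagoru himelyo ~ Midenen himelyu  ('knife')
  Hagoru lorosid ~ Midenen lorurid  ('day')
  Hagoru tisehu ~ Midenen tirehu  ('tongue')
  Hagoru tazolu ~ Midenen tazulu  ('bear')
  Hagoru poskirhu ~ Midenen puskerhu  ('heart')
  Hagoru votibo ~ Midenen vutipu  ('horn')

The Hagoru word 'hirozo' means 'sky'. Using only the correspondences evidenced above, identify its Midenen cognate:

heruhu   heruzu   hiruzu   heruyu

heruzu

poskirhu ~ puskerhu — Hagoru i corresponds to Midenen e after a consonant, before r.
lorosid ~ lorurid, tazolu ~ tazulu — Hagoru o corresponds to Midenen u after a consonant, before a consonant other than r, m, n, p, b, f, v.
himelyo ~ himelyu, votibo ~ vutipu — Hagoru o corresponds to Midenen u word-finally.
Applying these to Hagoru 'hirozo':
  hirozo → herozo   (i→e after a consonant, before r)
  herozo → heruzo   (o→u after a consonant, before a consonant other than r, m, n, p, b, f, v)
  heruzo → heruzu   (o→u word-finally)
So the Midenen cognate is 'heruzu'.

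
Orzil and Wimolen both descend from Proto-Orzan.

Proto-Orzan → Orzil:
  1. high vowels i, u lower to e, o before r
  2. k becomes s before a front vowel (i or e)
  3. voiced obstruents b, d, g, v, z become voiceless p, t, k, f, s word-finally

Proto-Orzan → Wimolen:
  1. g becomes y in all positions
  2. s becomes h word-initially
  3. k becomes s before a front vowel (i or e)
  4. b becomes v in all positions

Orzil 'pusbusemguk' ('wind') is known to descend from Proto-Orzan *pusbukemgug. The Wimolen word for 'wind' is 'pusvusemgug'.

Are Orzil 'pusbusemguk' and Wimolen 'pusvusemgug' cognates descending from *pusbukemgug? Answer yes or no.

Derive the expected Wimolen reflex of *pusbukemgug:
Wimolen: *pusbukemgug > pusbukemyuy > pusbusemyuy > pusvusemyuy  (by unconditioned shift, palatalisation, unconditioned shift)
The regular Wimolen reflex would be 'pusvusemyuy', but the attested form is 'pusvusemgug'. The correspondence is irregular, so they are not cognates (the Wimolen form has a different source).

no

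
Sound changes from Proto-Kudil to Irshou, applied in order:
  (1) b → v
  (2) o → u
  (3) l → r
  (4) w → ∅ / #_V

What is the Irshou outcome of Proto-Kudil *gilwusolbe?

girwusurve

Irshou: *gilwusolbe
  gilwusolbe → gilwusolve   [unconditioned shift]
  gilwusolve → gilwusulve   [vowel merger]
  gilwusulve → girwusurve   [unconditioned shift]
  girwusurve (rule 4 does not apply)
  giving Irshou girwusurve.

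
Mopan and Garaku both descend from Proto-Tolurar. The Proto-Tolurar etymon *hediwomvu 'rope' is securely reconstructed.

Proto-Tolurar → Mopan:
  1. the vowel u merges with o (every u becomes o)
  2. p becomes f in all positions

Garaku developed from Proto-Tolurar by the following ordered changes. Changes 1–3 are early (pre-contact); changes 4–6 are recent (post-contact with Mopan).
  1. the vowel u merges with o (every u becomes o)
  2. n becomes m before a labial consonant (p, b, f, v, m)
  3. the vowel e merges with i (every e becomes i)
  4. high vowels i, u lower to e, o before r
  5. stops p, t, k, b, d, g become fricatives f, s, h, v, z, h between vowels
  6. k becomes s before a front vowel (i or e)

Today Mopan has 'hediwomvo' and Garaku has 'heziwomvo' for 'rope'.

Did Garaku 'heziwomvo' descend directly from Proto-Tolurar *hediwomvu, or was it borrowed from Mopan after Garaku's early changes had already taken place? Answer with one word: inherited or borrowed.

If inherited, *hediwomvu would pass through all of Garaku's changes:
Garaku: *hediwomvu
  hediwomvu → hediwomvo   [vowel merger]
  hediwomvo (rule 2 does not apply)
  hediwomvo → hidiwomvo   [vowel merger]
  hidiwomvo (rule 4 does not apply)
  hidiwomvo → hiziwomvo   [intervocalic lenition]
  hiziwomvo (rule 6 does not apply)
  giving Garaku hiziwomvo.
If borrowed from Mopan 'hediwomvo' after the early changes, it would undergo only the recent ones:
  rule 4 (pre-rhotic lowering): no change (hediwomvo)
  rule 5 (intervocalic lenition): hediwomvo → heziwomvo
  rule 6 (palatalisation): no change (heziwomvo)
  ⇒ as a loan: heziwomvo
Garaku 'heziwomvo' matches the loan outcome 'heziwomvo', not the inherited 'hiziwomvo' — it skipped the early Garaku changes, so it was borrowed from Mopan.

borrowed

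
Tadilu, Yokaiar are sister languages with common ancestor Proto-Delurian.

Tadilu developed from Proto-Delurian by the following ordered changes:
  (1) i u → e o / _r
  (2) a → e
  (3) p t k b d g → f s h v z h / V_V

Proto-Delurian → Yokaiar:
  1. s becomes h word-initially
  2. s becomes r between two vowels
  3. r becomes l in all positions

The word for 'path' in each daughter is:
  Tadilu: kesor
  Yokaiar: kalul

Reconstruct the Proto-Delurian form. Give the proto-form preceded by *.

*kasur

Position 2: Tadilu has e, Yokaiar has a. Yokaiar preserves a here (none of its changes turn any other segment into a), so the proto-segment is *a.
Position 3: Tadilu has s, Yokaiar has l. Taking the neighbouring segments as reconstructed: Tadilu s could go back to *t or *s; Yokaiar l could go back to *s or *l or *r — the one source consistent with every daughter is *s.
Position 4: Tadilu has o, Yokaiar has u. Yokaiar preserves u here (none of its changes turn any other segment into u), so the proto-segment is *u.
Continuing position by position gives *kasur; check it forward:
Tadilu: *kasur > kasor > kesor  (by pre-rhotic lowering, vowel merger)
Yokaiar: *kasur > karur > kalul  (by rhotacism, unconditioned shift)
Only *kasur yields all of Tadilu kesor, Yokaiar kalul.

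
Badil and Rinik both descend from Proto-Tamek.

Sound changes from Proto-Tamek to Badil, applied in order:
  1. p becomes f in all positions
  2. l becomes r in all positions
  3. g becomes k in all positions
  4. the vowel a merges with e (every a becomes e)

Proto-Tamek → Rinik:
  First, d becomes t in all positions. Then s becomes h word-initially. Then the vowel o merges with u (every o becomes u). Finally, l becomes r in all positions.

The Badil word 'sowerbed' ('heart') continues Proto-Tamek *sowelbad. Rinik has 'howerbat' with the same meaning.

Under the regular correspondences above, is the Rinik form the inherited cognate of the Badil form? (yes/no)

no

Derive the expected Rinik reflex of *sowelbad:
Rinik: start from *sowelbad.
  rule 1 (unconditioned shift): sowelbad → sowelbat
  rule 2 (debuccalisation): sowelbat → howelbat
  rule 3 (vowel merger): howelbat → huwelbat
  rule 4 (unconditioned shift): huwelbat → huwerbat
  ⇒ Rinik huwerbat
The regular Rinik reflex would be 'huwerbat', but the attested form is 'howerbat'. The correspondence is irregular, so they are not cognates (the Rinik form has a different source).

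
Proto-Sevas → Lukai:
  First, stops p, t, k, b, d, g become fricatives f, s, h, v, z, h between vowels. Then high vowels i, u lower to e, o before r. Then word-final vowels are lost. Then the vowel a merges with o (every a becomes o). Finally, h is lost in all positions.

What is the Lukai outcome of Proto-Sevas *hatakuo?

osou

Lukai: *hatakuo
  hatakuo → hasahuo   [intervocalic lenition]
  hasahuo (rule 2 does not apply)
  hasahuo → hasahu   [apocope]
  hasahu → hosohu   [vowel merger]
  hosohu → osou   [h-loss]
  giving Lukai osou.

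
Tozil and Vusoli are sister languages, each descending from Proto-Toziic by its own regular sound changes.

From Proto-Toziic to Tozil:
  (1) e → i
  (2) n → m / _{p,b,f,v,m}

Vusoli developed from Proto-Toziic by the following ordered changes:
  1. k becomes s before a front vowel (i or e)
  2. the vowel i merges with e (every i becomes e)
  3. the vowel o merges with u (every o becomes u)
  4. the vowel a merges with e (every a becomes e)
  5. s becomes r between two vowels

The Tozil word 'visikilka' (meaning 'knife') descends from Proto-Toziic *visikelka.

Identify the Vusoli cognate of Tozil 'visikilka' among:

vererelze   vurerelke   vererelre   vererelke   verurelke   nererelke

vererelke

Vusoli: *visikelka > visiselka > veseselka > veseselke > vererelke  (by palatalisation, vowel merger, vowel merger, rhotacism)
Among the options, 'vererelke' alone shows every Vusoli change applied in order.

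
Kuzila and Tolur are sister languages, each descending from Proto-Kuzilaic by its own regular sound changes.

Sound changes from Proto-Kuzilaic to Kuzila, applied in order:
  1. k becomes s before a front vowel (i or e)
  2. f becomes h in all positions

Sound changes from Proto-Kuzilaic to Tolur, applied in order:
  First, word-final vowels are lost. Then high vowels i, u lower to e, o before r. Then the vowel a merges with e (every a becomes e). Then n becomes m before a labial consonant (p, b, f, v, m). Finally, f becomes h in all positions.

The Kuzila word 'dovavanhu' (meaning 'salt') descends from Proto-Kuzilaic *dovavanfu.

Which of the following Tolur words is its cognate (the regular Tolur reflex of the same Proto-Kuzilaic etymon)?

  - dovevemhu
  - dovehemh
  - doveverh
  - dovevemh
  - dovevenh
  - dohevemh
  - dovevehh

Tolur: *dovavanfu > dovavanf > dovevenf > dovevemf > dovevemh  (by apocope, vowel merger, nasal place assimilation, unconditioned shift)
The other candidates each miss or misapply at least one Tolur change.

dovevemh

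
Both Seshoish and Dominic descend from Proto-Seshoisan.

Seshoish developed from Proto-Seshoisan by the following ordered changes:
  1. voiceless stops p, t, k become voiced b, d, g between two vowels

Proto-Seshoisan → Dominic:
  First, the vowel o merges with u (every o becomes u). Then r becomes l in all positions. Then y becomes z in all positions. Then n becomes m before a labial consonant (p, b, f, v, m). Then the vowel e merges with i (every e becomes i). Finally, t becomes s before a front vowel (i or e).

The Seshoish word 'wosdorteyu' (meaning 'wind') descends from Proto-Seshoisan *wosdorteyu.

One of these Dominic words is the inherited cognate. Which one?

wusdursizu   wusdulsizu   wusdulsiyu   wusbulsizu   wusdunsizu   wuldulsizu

Dominic: start from *wosdorteyu.
  rule 1 (vowel merger): wosdorteyu → wusdurteyu
  rule 2 (unconditioned shift): wusdurteyu → wusdulteyu
  rule 3 (unconditioned shift): wusdulteyu → wusdultezu
  rule 4: no change — wusdultezu
  rule 5 (vowel merger): wusdultezu → wusdultizu
  rule 6 (palatalisation): wusdultizu → wusdulsizu
  ⇒ Dominic wusdulsizu

wusdulsizu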